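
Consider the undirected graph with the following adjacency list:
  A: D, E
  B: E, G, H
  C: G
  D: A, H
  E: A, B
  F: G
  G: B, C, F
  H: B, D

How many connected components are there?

1

Starting from A we can reach A, B, C, D, E, F, G, H. That is one component of size 8.
Total: 1 component.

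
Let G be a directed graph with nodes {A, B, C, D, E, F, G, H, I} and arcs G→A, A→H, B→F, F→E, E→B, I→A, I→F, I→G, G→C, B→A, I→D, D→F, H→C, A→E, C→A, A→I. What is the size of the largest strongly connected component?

{A, B, C, D, E, F, G, H, I} are all mutually reachable — one SCC of size 9.
The largest has 9 vertices.

9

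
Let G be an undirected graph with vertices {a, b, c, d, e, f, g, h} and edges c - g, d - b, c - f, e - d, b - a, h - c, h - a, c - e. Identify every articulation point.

c

Removing c increases the component count from 1 to 3, so c is a cut vertex.
By contrast removing h leaves 1 component; it is not a cut vertex. No other vertex is a cut vertex either.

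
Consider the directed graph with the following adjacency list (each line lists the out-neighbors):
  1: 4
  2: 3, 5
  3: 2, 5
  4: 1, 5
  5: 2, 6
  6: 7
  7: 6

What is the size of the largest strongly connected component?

3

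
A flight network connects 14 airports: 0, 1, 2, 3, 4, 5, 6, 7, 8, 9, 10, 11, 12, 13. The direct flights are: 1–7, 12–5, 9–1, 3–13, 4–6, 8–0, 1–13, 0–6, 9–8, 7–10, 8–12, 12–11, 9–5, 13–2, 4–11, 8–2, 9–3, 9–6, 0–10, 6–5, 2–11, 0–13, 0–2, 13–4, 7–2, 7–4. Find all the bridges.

none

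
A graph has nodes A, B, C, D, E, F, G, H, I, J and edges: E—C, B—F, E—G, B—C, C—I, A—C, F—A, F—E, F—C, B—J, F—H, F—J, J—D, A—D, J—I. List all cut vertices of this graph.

E, F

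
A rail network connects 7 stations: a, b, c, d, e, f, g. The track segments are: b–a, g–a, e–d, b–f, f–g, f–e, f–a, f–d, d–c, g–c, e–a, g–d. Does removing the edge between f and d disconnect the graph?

After removing f–d, the path f-g-d still connects them, so the edge is not a bridge.

No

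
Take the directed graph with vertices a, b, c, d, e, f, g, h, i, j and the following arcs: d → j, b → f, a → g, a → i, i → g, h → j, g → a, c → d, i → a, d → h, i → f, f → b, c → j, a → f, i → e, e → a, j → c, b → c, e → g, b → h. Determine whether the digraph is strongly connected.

There is no directed path from c to i, so the graph is not strongly connected.

No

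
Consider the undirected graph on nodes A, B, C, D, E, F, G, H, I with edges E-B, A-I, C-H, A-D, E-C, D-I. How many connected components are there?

G is isolated — a component by itself.
F is isolated — a component by itself.
Starting from A we can reach A, D, I. That is one component of size 3.
Starting from B we can reach B, C, E, H. That is one component of size 4.
Total: 4 components.

4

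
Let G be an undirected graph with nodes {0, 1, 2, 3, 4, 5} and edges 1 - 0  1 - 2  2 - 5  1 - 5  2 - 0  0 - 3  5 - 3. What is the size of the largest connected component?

5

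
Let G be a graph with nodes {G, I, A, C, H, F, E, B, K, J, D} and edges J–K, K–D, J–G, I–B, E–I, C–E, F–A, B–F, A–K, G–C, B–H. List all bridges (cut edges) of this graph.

The edges on the cycle J-G-C-E-I-B-F-A-K-J are not bridges since each lies on that cycle.
But removing K–D disconnects K from D; removing H–B disconnects H from B — these are bridges.

B-H, D-K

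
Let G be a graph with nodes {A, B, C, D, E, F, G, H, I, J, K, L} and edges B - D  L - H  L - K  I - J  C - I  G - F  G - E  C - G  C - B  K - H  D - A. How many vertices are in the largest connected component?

Starting from H we can reach H, K, L. That is one component of size 3.
Starting from A we can reach A, B, C, D, E, F, G, I, J. That is one component of size 9.
The largest has 9 vertices.

9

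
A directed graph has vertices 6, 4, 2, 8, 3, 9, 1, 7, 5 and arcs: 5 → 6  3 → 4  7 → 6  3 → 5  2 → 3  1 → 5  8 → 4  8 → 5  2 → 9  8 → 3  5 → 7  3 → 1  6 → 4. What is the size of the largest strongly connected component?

{4} is an SCC by itself.
{7} is an SCC by itself.
{1} is an SCC by itself.
{3} is an SCC by itself.
{5} is an SCC by itself.
(and 4 more singleton SCCs)
The largest has 1 vertex.

1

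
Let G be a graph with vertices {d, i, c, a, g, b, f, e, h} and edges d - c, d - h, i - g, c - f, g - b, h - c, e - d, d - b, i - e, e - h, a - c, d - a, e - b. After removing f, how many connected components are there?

1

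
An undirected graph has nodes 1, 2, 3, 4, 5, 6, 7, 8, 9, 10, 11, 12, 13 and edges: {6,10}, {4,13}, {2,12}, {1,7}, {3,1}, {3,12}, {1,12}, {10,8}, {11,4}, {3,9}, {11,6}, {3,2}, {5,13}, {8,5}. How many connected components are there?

Starting from 1 we can reach 1, 2, 3, 7, 9, 12. That is one component of size 6.
Starting from 4 we can reach 4, 5, 6, 8, 10, 11, 13. That is one component of size 7.
Total: 2 components.

2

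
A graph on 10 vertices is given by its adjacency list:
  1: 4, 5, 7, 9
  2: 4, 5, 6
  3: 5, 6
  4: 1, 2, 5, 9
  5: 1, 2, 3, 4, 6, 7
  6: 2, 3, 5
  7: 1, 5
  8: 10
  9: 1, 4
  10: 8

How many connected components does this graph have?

2

Starting from 8 we can reach 8, 10. That is one component of size 2.
Starting from 1 we can reach 1, 2, 3, 4, 5, 6, 7, 9. That is one component of size 8.
Total: 2 components.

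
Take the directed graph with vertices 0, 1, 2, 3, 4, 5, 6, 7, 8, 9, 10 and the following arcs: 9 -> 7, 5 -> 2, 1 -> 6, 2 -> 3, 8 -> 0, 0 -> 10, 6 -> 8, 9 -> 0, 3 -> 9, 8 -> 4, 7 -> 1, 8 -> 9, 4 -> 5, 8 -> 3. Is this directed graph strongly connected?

There is no directed path from 10 to 7, so the graph is not strongly connected.

No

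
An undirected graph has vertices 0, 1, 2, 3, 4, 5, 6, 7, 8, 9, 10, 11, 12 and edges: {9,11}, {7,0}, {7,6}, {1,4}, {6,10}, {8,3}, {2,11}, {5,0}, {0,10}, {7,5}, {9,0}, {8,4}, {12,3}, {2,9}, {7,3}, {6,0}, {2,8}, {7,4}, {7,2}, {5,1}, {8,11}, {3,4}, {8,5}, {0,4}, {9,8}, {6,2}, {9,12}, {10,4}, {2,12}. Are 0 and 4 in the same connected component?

Yes

From 0 we can reach 0, 1, 2, 3, 4, 5, 6, 7, 8, 9, 10, 11, 12, which includes 4.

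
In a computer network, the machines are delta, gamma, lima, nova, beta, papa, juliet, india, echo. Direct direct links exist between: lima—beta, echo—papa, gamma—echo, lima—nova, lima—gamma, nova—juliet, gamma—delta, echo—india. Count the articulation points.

Removing echo increases the component count from 1 to 3, so echo is a cut vertex.
Removing lima increases the component count from 1 to 3, so lima is a cut vertex.
Removing nova increases the component count from 1 to 2, so nova is a cut vertex.
Likewise gamma is a cut vertex.
By contrast removing beta leaves 1 component; it is not a cut vertex. No other vertex is a cut vertex either.

4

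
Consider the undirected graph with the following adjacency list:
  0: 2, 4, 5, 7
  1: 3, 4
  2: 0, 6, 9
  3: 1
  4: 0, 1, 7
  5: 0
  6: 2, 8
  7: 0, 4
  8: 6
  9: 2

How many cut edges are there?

7

The edges on the cycle 0-4-7-0 are not bridges since each lies on that cycle.
But removing 1-3 disconnects 1 from 3; removing 2-6 disconnects 2 from 6; removing 8-6 disconnects 8 from 6; removing 0-2 disconnects 0 from 2 — these are bridges.
In total 7 edges are bridges.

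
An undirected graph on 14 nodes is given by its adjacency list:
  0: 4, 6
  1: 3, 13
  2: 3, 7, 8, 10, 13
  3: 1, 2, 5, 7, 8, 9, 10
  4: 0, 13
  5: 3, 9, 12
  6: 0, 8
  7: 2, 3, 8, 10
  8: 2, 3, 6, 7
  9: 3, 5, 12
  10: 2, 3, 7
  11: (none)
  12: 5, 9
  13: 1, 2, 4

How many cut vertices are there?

1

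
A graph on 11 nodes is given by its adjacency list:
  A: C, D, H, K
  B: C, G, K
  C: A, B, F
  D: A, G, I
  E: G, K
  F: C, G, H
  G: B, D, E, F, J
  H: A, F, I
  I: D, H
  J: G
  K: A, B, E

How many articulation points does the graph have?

1

Removing G increases the component count from 1 to 2, so G is a cut vertex.
By contrast removing J leaves 1 component; it is not a cut vertex. No other vertex is a cut vertex either.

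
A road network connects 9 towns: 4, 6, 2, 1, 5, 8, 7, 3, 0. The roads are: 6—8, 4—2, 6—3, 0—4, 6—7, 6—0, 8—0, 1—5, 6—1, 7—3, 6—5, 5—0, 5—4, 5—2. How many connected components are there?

Starting from 0 we can reach 0, 1, 2, 3, 4, 5, 6, 7, 8. That is one component of size 9.
Total: 1 component.

1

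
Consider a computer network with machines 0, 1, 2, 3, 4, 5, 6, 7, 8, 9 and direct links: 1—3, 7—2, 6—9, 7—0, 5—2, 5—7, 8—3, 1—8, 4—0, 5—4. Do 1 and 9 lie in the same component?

No

The component containing 1 is {1, 3, 8}, and 9 is not in it.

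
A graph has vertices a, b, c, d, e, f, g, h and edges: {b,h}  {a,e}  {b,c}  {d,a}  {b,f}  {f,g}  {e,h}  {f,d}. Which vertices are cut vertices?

b, f

Removing b increases the component count from 1 to 2, so b is a cut vertex.
Removing f increases the component count from 1 to 2, so f is a cut vertex.
By contrast removing c leaves 1 component; it is not a cut vertex. No other vertex is a cut vertex either.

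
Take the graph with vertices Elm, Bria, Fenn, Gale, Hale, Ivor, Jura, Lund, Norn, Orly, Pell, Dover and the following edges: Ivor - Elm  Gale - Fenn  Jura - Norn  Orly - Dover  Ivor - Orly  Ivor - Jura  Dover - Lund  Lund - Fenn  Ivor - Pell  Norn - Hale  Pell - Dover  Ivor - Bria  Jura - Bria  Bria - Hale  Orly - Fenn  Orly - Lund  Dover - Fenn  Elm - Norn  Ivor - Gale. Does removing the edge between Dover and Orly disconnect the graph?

After removing Dover - Orly, the path Dover-Lund-Orly still connects them, so the edge is not a bridge.

No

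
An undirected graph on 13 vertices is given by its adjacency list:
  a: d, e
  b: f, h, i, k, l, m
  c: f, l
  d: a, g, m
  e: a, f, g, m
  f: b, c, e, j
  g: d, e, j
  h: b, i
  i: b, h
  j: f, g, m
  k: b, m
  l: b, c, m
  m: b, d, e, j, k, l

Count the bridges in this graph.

0

The edges on the cycle b-i-h-b are not bridges since each lies on that cycle.
Every edge lies on some cycle, so there are no bridges.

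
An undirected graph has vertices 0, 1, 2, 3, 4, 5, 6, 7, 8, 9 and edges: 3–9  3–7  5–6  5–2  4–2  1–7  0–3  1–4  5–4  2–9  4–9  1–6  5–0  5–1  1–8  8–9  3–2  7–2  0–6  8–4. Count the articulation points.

Removing 5, for instance, still leaves 1 component. No single vertex removal increases the component count — the graph has no articulation points.

0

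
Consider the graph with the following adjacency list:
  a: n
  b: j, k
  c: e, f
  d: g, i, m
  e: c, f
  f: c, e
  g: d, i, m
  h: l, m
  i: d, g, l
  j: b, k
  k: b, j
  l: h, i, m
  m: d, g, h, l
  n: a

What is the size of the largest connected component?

6

Starting from a we can reach a, n. That is one component of size 2.
Starting from c we can reach c, e, f. That is one component of size 3.
Starting from b we can reach b, j, k. That is one component of size 3.
Starting from d we can reach d, g, h, i, l, m. That is one component of size 6.
The largest has 6 vertices.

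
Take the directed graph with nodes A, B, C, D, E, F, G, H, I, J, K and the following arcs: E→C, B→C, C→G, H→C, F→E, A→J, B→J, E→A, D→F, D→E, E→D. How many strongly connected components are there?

{D, E, F} are all mutually reachable — one SCC of size 3.
{A} is an SCC by itself.
{I} is an SCC by itself.
{B} is an SCC by itself.
{C} is an SCC by itself.
(and 4 more singleton SCCs)
That gives 9 strongly connected components.

9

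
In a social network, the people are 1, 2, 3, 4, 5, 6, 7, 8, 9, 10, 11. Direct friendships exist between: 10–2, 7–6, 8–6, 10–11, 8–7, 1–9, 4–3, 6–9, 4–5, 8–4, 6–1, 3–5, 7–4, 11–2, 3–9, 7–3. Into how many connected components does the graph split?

Starting from 2 we can reach 2, 10, 11. That is one component of size 3.
Starting from 1 we can reach 1, 3, 4, 5, 6, 7, 8, 9. That is one component of size 8.
Total: 2 components.

2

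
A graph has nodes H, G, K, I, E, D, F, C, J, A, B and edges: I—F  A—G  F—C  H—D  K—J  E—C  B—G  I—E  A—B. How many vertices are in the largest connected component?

Starting from D we can reach D, H. That is one component of size 2.
Starting from J we can reach J, K. That is one component of size 2.
Starting from A we can reach A, B, G. That is one component of size 3.
Starting from C we can reach C, E, F, I. That is one component of size 4.
The largest has 4 vertices.

4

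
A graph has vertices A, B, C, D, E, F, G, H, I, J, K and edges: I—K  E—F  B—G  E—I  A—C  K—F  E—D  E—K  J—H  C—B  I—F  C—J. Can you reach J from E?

No

The component containing E is {D, E, F, I, K}, and J is not in it.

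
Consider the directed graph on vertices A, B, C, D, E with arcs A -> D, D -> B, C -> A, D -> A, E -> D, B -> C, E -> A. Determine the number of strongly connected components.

{A, B, C, D} are all mutually reachable — one SCC of size 4.
{E} is an SCC by itself.
That gives 2 strongly connected components.

2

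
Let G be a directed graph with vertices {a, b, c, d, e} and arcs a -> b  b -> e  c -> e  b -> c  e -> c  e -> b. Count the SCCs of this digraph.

{b, c, e} are all mutually reachable — one SCC of size 3.
{d} is an SCC by itself.
{a} is an SCC by itself.
That gives 3 strongly connected components.

3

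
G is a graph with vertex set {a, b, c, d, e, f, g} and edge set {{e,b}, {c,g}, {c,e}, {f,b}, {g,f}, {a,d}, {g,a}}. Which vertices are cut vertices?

Removing a increases the component count from 1 to 2, so a is a cut vertex.
Removing g increases the component count from 1 to 2, so g is a cut vertex.
By contrast removing e leaves 1 component; it is not a cut vertex. No other vertex is a cut vertex either.

a, g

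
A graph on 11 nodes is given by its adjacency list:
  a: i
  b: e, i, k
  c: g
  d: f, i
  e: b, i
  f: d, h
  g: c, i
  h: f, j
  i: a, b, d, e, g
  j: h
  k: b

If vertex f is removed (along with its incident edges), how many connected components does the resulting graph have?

2

With f gone, the remaining components are: {h, j}; {a, b, c, d, e, g, i, k}.
That is 2 components.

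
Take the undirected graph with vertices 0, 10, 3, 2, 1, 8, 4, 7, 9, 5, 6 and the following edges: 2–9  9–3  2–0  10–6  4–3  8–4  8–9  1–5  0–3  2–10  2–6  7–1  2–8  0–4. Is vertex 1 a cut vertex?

Deleting 1 raises the number of components from 2 to 3, so 1 is a cut vertex.

Yes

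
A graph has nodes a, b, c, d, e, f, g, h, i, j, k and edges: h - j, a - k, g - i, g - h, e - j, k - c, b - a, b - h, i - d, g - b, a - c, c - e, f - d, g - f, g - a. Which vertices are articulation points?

g

Removing g increases the component count from 1 to 2, so g is a cut vertex.
By contrast removing b leaves 1 component; it is not a cut vertex. No other vertex is a cut vertex either.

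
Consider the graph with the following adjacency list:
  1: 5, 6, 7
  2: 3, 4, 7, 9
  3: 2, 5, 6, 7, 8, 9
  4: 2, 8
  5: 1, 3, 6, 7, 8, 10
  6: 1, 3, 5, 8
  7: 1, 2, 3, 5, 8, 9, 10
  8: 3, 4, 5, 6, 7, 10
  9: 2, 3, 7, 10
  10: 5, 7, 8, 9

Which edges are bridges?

none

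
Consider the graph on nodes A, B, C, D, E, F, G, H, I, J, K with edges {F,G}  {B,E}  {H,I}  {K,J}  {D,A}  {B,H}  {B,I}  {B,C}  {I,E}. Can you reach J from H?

The component containing H is {B, C, E, H, I}, and J is not in it.

No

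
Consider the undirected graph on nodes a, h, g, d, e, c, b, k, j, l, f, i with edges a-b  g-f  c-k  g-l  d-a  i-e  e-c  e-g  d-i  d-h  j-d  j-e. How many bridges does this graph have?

8

The edges on the cycle j-d-i-e-j are not bridges since each lies on that cycle.
But removing d-h disconnects d from h; removing d-a disconnects d from a; removing e-c disconnects e from c; removing k-c disconnects k from c — these are bridges.
In total 8 edges are bridges.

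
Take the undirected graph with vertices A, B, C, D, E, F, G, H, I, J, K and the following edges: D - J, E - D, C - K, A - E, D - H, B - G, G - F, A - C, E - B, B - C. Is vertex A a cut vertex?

No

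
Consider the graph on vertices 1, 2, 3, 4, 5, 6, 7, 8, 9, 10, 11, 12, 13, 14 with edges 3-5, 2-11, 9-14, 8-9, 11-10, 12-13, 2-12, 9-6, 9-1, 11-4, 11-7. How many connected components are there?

3

Starting from 3 we can reach 3, 5. That is one component of size 2.
Starting from 1 we can reach 1, 6, 8, 9, 14. That is one component of size 5.
Starting from 2 we can reach 2, 4, 7, 10, 11, 12, 13. That is one component of size 7.
Total: 3 components.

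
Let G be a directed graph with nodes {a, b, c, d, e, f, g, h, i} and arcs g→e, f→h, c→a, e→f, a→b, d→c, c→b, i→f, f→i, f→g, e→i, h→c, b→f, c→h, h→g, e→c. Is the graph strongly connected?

No

There is no directed path from i to d, so the graph is not strongly connected.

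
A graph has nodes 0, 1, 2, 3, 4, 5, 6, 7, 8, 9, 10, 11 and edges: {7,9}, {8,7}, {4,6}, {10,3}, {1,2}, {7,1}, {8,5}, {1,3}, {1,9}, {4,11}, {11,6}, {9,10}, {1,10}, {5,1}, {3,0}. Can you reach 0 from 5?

From 5 we can reach 0, 1, 2, 3, 5, 7, 8, 9, 10, which includes 0.

Yes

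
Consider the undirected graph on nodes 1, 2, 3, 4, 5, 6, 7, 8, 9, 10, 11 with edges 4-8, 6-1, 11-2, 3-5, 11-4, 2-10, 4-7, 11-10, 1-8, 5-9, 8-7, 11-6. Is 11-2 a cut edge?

No

After removing 11-2, the path 11-10-2 still connects them, so the edge is not a bridge.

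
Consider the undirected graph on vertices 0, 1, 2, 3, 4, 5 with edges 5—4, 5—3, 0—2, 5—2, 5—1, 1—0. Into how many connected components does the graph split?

1

Starting from 0 we can reach 0, 1, 2, 3, 4, 5. That is one component of size 6.
Total: 1 component.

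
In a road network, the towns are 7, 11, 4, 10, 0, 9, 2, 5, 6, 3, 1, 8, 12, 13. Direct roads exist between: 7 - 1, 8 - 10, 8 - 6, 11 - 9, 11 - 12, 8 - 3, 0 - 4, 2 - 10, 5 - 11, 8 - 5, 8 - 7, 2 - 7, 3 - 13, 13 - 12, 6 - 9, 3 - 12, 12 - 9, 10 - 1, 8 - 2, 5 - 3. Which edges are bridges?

The edges on the cycle 8-5-3-8 are not bridges since each lies on that cycle.
But removing 0 - 4 disconnects 0 from 4 — this is a bridge.

0-4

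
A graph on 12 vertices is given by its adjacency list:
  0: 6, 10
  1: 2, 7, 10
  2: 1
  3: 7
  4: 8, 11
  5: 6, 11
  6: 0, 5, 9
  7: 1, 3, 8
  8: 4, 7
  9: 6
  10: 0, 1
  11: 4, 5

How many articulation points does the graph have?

3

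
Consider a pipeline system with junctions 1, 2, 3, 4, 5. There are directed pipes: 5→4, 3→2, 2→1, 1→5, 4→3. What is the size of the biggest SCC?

5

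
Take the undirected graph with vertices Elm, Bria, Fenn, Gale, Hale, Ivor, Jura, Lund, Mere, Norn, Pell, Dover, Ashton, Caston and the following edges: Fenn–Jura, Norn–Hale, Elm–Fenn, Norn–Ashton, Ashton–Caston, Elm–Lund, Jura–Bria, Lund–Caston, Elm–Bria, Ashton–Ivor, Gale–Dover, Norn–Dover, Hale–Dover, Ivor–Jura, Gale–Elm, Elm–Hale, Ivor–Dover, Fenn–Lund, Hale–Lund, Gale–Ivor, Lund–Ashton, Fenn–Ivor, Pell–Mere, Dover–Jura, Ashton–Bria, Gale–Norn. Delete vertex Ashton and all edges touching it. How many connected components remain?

With Ashton gone, the remaining components are: {Mere, Pell}; {Elm, Bria, Fenn, Gale, Hale, Ivor, Jura, Lund, Norn, Dover, Caston}.
That is 2 components.

2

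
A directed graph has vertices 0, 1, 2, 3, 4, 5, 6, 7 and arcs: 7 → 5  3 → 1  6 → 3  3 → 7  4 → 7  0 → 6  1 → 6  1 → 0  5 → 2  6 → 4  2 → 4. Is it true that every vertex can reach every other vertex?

No

There is no directed path from 2 to 1, so the graph is not strongly connected.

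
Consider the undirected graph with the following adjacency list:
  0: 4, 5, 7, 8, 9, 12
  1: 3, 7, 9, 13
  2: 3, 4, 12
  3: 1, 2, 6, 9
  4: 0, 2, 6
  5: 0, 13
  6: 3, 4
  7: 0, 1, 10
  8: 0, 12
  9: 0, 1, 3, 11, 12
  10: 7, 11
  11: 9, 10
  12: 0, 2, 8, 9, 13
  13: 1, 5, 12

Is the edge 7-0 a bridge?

No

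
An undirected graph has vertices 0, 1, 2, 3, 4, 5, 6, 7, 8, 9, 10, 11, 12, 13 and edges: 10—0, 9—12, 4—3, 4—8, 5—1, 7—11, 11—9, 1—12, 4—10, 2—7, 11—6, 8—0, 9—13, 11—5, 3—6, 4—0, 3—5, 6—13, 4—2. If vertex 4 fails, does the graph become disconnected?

Deleting 4 raises the number of components from 1 to 2, so 4 is a cut vertex.

Yes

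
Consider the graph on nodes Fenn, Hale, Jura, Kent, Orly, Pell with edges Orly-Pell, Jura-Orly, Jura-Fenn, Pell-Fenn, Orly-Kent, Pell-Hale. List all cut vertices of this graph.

Orly, Pell

Removing Orly increases the component count from 1 to 2, so Orly is a cut vertex.
Removing Pell increases the component count from 1 to 2, so Pell is a cut vertex.
By contrast removing Kent leaves 1 component; it is not a cut vertex. No other vertex is a cut vertex either.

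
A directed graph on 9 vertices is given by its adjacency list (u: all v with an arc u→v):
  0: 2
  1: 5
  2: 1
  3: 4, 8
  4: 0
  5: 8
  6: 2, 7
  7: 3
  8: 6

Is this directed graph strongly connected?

Yes

From 5 we can reach every vertex (0, 1, 2, 3, 4, 5, 6, 7, 8), and every vertex can reach 5 (0, 1, 2, 3, 4, 5, 6, 7, 8). So the whole graph is one strongly connected component.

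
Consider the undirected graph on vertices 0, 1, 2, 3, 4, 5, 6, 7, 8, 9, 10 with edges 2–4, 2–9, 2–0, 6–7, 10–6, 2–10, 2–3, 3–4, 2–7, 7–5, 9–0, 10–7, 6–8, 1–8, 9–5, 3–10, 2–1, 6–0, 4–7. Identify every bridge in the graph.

The edges on the cycle 2-3-10-2 are not bridges since each lies on that cycle.
Every edge lies on some cycle, so there are no bridges.

none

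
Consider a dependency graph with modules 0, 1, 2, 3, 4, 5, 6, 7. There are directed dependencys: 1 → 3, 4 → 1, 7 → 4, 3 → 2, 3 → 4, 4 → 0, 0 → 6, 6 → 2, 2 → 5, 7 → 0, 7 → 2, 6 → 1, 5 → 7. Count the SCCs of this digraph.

{0, 1, 2, 3, 4, 5, 6, 7} are all mutually reachable — one SCC of size 8.
That gives 1 strongly connected component.

1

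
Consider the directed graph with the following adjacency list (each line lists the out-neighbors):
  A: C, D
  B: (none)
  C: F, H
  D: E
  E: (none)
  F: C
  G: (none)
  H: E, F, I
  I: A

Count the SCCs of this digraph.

{A, C, F, H, I} are all mutually reachable — one SCC of size 5.
{G} is an SCC by itself.
{B} is an SCC by itself.
{D} is an SCC by itself.
{E} is an SCC by itself.
That gives 5 strongly connected components.

5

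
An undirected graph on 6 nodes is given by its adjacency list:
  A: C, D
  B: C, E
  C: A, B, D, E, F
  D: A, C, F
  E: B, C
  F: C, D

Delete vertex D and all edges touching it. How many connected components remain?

1

With D gone, the remaining components are: {A, B, C, E, F}.
That is 1 component.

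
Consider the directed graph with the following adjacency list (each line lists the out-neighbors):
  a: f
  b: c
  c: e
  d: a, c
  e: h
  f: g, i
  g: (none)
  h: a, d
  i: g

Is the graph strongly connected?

No

There is no directed path from d to b, so the graph is not strongly connected.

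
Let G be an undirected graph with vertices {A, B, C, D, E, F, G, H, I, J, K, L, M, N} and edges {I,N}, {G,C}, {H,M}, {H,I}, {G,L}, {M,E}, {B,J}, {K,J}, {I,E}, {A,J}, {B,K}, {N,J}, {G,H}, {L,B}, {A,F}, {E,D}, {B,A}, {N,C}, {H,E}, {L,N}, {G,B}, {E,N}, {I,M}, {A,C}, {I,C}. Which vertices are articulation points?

Removing A increases the component count from 1 to 2, so A is a cut vertex.
Removing E increases the component count from 1 to 2, so E is a cut vertex.
By contrast removing J leaves 1 component; it is not a cut vertex. No other vertex is a cut vertex either.

A, E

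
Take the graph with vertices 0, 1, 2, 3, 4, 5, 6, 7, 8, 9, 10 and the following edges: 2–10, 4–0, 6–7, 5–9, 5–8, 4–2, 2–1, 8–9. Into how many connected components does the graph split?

4

3 is isolated — a component by itself.
Starting from 6 we can reach 6, 7. That is one component of size 2.
Starting from 5 we can reach 5, 8, 9. That is one component of size 3.
Starting from 0 we can reach 0, 1, 2, 4, 10. That is one component of size 5.
Total: 4 components.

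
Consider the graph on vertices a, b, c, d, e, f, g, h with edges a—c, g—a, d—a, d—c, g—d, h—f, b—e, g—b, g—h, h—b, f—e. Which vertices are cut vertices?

g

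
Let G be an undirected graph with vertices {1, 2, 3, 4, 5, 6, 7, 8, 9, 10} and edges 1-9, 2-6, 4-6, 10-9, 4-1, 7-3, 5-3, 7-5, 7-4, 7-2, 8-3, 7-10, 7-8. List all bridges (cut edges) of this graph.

none

The edges on the cycle 7-2-6-4-7 are not bridges since each lies on that cycle.
Every edge lies on some cycle, so there are no bridges.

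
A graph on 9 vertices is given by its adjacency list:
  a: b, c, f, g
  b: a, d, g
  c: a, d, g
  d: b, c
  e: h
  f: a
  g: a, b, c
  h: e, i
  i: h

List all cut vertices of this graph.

a, h

Removing a increases the component count from 2 to 3, so a is a cut vertex.
Removing h increases the component count from 2 to 3, so h is a cut vertex.
By contrast removing i leaves 2 components; it is not a cut vertex. No other vertex is a cut vertex either.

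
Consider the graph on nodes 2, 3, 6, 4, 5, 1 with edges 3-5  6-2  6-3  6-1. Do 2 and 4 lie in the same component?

No

The component containing 2 is {1, 2, 3, 5, 6}, and 4 is not in it.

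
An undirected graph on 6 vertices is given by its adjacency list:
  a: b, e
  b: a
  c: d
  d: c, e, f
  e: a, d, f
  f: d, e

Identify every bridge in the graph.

a-b, a-e, c-d

The edges on the cycle f-e-d-f are not bridges since each lies on that cycle.
But removing a-b disconnects a from b; removing e-a disconnects e from a; removing d-c disconnects d from c — these are bridges.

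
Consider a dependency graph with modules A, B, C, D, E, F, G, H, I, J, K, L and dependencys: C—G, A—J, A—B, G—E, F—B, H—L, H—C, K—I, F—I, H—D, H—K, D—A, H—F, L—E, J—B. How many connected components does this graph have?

Starting from A we can reach A, B, C, D, E, F, G, H, I, J, K, L. That is one component of size 12.
Total: 1 component.

1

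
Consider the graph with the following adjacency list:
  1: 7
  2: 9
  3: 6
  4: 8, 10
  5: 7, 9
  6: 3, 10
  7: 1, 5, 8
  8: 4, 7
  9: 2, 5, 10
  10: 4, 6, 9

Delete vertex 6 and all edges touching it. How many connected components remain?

With 6 gone, the remaining components are: {3}; {1, 2, 4, 5, 7, 8, 9, 10}.
That is 2 components.

2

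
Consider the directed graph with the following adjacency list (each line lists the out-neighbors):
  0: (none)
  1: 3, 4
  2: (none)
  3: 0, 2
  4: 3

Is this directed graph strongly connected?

There is no directed path from 0 to 1, so the graph is not strongly connected.

No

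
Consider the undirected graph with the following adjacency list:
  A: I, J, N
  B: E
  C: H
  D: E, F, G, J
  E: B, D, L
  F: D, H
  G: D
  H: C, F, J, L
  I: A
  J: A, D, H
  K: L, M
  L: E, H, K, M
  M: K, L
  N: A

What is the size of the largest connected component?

Starting from A we can reach A, B, C, D, E, F, G, H, I, J, K, L, M, N. That is one component of size 14.
The largest has 14 vertices.

14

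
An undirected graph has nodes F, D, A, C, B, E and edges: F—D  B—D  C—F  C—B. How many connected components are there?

3

A is isolated — a component by itself.
E is isolated — a component by itself.
Starting from B we can reach B, C, D, F. That is one component of size 4.
Total: 3 components.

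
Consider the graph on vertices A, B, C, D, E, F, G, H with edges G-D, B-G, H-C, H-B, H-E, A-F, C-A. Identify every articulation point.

A, B, C, G, H

Removing A increases the component count from 1 to 2, so A is a cut vertex.
Removing B increases the component count from 1 to 2, so B is a cut vertex.
Removing C increases the component count from 1 to 2, so C is a cut vertex.
Likewise G, H are cut vertices.
By contrast removing F leaves 1 component; it is not a cut vertex. No other vertex is a cut vertex either.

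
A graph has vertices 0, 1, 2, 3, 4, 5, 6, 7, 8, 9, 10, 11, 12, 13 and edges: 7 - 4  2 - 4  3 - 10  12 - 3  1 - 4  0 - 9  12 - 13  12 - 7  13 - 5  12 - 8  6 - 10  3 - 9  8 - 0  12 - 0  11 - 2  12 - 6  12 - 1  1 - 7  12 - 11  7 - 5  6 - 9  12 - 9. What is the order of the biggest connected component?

14

Starting from 0 we can reach 0, 1, 2, 3, 4, 5, 6, 7, 8, 9, 10, 11, 12, 13. That is one component of size 14.
The largest has 14 vertices.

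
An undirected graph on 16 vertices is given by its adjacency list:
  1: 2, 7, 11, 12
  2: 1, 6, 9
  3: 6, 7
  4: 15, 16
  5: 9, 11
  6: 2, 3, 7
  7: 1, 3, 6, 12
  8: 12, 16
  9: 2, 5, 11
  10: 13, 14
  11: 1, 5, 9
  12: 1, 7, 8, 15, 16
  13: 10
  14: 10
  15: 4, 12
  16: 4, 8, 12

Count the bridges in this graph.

2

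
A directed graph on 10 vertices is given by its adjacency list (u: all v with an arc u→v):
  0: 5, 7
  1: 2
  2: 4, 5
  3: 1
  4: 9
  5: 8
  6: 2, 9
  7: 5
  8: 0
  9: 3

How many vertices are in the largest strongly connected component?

5

{1, 2, 3, 4, 9} are all mutually reachable — one SCC of size 5.
{0, 5, 7, 8} are all mutually reachable — one SCC of size 4.
{6} is an SCC by itself.
The largest has 5 vertices.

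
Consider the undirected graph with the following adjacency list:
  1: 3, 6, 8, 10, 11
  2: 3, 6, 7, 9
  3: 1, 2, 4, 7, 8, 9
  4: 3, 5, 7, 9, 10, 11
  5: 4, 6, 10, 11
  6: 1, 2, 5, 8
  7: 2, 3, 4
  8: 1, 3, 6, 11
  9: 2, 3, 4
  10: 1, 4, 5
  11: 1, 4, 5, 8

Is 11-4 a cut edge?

After removing 11-4, the path 11-5-4 still connects them, so the edge is not a bridge.

No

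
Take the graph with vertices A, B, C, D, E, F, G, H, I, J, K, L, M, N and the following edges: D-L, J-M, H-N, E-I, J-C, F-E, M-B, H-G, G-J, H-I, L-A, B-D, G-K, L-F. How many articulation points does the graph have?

4

Removing G increases the component count from 1 to 2, so G is a cut vertex.
Removing H increases the component count from 1 to 2, so H is a cut vertex.
Removing J increases the component count from 1 to 2, so J is a cut vertex.
Likewise L is a cut vertex.
By contrast removing A leaves 1 component; it is not a cut vertex. No other vertex is a cut vertex either.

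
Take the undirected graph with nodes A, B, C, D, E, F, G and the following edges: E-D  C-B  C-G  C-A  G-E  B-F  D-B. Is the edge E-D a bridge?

After removing E-D, the path E-G-C-B-D still connects them, so the edge is not a bridge.

No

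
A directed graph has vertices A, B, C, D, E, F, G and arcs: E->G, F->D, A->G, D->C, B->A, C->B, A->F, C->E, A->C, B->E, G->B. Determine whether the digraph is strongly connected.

Yes

From C we can reach every vertex (A, B, C, D, E, F, G), and every vertex can reach C (A, B, C, D, E, F, G). So the whole graph is one strongly connected component.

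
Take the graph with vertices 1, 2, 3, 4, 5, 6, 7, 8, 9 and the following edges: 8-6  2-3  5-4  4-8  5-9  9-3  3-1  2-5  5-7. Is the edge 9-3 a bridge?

After removing 9-3, the path 9-5-2-3 still connects them, so the edge is not a bridge.

No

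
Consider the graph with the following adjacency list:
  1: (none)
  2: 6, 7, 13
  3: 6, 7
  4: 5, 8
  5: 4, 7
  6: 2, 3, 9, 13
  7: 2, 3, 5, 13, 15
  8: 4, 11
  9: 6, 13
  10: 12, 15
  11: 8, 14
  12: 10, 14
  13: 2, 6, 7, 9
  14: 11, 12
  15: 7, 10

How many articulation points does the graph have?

1

Removing 7 increases the component count from 2 to 3, so 7 is a cut vertex.
By contrast removing 11 leaves 2 components; it is not a cut vertex. No other vertex is a cut vertex either.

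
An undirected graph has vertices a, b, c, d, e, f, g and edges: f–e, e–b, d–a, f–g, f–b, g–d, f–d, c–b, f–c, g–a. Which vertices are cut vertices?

Removing f increases the component count from 1 to 2, so f is a cut vertex.
By contrast removing d leaves 1 component; it is not a cut vertex. No other vertex is a cut vertex either.

f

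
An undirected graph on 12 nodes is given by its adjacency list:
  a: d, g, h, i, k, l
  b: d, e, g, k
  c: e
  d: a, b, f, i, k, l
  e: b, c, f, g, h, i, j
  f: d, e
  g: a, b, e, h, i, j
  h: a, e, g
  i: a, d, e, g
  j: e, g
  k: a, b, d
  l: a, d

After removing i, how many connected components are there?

With i gone, the remaining components are: {a, b, c, d, e, f, g, h, j, k, l}.
That is 1 component.

1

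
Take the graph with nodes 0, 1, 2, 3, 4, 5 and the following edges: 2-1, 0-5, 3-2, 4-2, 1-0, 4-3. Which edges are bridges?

0-1, 0-5, 1-2

The edges on the cycle 4-3-2-4 are not bridges since each lies on that cycle.
But removing 1-0 disconnects 1 from 0; removing 2-1 disconnects 2 from 1; removing 0-5 disconnects 0 from 5 — these are bridges.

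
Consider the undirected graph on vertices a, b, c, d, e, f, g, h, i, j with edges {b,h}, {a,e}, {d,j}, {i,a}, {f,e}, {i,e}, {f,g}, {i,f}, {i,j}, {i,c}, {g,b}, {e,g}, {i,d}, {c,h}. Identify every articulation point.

i

Removing i increases the component count from 1 to 2, so i is a cut vertex.
By contrast removing g leaves 1 component; it is not a cut vertex. No other vertex is a cut vertex either.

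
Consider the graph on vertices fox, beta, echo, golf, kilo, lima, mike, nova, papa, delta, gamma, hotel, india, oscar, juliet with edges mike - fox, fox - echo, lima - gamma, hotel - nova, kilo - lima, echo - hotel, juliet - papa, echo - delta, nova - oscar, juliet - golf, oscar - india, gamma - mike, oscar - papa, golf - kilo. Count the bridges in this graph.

The edges on the cycle juliet-golf-kilo-lima-gamma-mike-fox-echo-hotel-nova-oscar-papa-juliet are not bridges since each lies on that cycle.
But removing oscar - india disconnects oscar from india; removing delta - echo disconnects delta from echo — these are bridges.
That makes 2 bridges.

2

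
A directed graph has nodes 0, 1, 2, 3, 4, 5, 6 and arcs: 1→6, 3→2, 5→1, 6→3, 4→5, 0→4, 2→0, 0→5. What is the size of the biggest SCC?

7

{0, 1, 2, 3, 4, 5, 6} are all mutually reachable — one SCC of size 7.
The largest has 7 vertices.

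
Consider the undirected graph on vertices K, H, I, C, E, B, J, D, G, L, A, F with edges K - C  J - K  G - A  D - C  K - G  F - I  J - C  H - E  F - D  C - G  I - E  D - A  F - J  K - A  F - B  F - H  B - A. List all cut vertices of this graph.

Removing F increases the component count from 2 to 3, so F is a cut vertex.
By contrast removing B leaves 2 components; it is not a cut vertex. No other vertex is a cut vertex either.

F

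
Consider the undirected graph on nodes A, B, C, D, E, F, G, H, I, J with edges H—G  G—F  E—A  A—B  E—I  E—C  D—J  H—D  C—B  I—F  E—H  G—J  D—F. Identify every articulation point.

Removing E increases the component count from 1 to 2, so E is a cut vertex.
By contrast removing H leaves 1 component; it is not a cut vertex. No other vertex is a cut vertex either.

E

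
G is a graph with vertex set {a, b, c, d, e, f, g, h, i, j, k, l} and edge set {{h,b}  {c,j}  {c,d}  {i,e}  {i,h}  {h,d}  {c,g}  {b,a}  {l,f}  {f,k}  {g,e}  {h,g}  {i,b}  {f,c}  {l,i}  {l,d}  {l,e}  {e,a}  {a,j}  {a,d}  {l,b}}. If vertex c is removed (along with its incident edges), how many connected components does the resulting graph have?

1

With c gone, the remaining components are: {a, b, d, e, f, g, h, i, j, k, l}.
That is 1 component.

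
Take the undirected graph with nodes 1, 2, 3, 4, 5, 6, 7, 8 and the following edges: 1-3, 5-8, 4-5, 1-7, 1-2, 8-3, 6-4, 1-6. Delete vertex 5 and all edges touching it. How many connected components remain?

1

With 5 gone, the remaining components are: {1, 2, 3, 4, 6, 7, 8}.
That is 1 component.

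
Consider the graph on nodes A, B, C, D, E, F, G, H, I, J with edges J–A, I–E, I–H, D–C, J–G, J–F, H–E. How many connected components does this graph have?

B is isolated — a component by itself.
Starting from C we can reach C, D. That is one component of size 2.
Starting from E we can reach E, H, I. That is one component of size 3.
Starting from A we can reach A, F, G, J. That is one component of size 4.
Total: 4 components.

4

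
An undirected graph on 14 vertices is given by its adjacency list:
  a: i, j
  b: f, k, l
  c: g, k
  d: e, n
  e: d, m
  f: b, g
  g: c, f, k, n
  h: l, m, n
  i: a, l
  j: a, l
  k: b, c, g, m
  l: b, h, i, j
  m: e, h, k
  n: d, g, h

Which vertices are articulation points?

Removing l increases the component count from 1 to 2, so l is a cut vertex.
By contrast removing b leaves 1 component; it is not a cut vertex. No other vertex is a cut vertex either.

l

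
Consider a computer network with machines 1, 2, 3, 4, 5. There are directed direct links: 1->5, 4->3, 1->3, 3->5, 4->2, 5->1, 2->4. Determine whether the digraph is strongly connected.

No

There is no directed path from 1 to 4, so the graph is not strongly connected.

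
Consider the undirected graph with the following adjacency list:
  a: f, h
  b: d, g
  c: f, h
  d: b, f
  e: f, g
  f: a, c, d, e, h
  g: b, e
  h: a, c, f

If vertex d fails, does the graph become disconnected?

Deleting d leaves 1 component (was 1) (its neighbors b, f remain connected to each other), so d is not a cut vertex.

No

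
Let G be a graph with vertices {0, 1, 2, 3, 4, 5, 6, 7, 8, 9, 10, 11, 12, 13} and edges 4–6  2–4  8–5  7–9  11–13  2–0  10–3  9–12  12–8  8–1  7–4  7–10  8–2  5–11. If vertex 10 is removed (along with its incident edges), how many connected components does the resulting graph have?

2

With 10 gone, the remaining components are: {3}; {0, 1, 2, 4, 5, 6, 7, 8, 9, 11, 12, 13}.
That is 2 components.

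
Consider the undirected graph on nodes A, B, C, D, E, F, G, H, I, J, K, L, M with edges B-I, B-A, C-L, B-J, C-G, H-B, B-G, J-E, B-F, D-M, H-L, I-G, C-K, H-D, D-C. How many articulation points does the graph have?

Removing B increases the component count from 1 to 4, so B is a cut vertex.
Removing C increases the component count from 1 to 2, so C is a cut vertex.
Removing D increases the component count from 1 to 2, so D is a cut vertex.
Likewise J is a cut vertex.
By contrast removing K leaves 1 component; it is not a cut vertex. No other vertex is a cut vertex either.

4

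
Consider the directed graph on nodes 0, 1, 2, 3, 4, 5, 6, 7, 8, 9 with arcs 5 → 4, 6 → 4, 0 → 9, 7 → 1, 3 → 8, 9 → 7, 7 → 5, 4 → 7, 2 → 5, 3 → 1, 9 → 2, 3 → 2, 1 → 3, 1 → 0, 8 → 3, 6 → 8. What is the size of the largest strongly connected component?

9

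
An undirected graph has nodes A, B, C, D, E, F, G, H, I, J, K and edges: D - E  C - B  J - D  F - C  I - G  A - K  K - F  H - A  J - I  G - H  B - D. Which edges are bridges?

The edges on the cycle J-I-G-H-A-K-F-C-B-D-J are not bridges since each lies on that cycle.
But removing D - E disconnects D from E — this is a bridge.

D-E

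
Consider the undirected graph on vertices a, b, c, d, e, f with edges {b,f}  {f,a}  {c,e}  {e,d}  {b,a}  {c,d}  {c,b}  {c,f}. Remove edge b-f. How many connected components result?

b and f are still connected via b-c-f, so the component count stays at 1.

1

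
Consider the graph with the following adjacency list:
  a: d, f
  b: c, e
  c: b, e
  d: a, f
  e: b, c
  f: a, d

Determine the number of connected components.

2

Starting from b we can reach b, c, e. That is one component of size 3.
Starting from a we can reach a, d, f. That is one component of size 3.
Total: 2 components.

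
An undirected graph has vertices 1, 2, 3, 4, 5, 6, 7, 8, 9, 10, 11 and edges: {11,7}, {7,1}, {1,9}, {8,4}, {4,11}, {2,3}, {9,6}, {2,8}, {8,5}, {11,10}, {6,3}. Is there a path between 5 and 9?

Yes

From 5 we can reach 1, 2, 3, 4, 5, 6, 7, 8, 9, 10, 11, which includes 9.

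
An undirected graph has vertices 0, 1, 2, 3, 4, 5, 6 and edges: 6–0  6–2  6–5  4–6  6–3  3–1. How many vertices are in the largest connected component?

7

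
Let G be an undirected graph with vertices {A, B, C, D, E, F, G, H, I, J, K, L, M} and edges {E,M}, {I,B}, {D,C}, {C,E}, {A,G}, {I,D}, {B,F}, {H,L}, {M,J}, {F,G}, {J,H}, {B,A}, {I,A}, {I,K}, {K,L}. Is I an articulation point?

Yes

Deleting I raises the number of components from 1 to 2, so I is a cut vertex.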